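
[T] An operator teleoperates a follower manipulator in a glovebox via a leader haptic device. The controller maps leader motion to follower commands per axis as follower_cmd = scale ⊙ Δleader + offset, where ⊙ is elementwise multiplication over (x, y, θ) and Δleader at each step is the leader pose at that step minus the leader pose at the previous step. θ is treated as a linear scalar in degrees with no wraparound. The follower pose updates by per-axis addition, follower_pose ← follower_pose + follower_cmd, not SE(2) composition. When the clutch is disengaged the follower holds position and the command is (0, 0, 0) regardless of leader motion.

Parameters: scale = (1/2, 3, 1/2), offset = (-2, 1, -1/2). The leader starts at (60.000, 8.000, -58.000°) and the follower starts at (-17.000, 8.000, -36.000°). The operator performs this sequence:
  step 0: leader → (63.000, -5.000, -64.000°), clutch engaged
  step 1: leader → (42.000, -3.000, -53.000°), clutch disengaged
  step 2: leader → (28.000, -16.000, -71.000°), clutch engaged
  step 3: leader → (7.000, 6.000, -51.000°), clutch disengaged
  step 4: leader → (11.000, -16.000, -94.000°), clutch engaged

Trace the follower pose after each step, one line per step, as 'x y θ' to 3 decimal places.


step 0: Δleader=(3.000, -13.000, -6.000°), engaged; cmd=(-0.500, -38.000, -3.500°) → follower=(-17.500, -30.000, -39.500°)
step 1: Δleader=(-21.000, 2.000, 11.000°), disengaged; cmd=(0,0,0) → follower holds at (-17.500, -30.000, -39.500°)
step 2: Δleader=(-14.000, -13.000, -18.000°), engaged; cmd=(-9.000, -38.000, -9.500°) → follower=(-26.500, -68.000, -49.000°)
step 3: Δleader=(-21.000, 22.000, 20.000°), disengaged; cmd=(0,0,0) → follower holds at (-26.500, -68.000, -49.000°)
step 4: Δleader=(4.000, -22.000, -43.000°), engaged; cmd=(0.000, -65.000, -22.000°) → follower=(-26.500, -133.000, -71.000°)

-17.500 -30.000 -39.500
-17.500 -30.000 -39.500
-26.500 -68.000 -49.000
-26.500 -68.000 -49.000
-26.500 -133.000 -71.000


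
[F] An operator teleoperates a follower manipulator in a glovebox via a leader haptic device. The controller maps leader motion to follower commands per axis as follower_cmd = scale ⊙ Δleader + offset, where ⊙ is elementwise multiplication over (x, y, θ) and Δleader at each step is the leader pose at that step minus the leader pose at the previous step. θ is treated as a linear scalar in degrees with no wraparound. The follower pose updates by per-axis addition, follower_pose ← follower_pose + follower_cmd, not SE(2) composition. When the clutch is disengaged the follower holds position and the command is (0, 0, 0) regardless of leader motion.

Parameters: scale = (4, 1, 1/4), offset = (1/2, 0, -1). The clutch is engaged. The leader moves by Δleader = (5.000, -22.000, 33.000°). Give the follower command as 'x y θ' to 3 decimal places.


20.500 -22.000 7.250

axis x: 4·5.000 + 1/2 = 20.500
axis y: 1·-22.000 + 0 = -22.000
axis θ: 1/4·33.000 + -1 = 7.250


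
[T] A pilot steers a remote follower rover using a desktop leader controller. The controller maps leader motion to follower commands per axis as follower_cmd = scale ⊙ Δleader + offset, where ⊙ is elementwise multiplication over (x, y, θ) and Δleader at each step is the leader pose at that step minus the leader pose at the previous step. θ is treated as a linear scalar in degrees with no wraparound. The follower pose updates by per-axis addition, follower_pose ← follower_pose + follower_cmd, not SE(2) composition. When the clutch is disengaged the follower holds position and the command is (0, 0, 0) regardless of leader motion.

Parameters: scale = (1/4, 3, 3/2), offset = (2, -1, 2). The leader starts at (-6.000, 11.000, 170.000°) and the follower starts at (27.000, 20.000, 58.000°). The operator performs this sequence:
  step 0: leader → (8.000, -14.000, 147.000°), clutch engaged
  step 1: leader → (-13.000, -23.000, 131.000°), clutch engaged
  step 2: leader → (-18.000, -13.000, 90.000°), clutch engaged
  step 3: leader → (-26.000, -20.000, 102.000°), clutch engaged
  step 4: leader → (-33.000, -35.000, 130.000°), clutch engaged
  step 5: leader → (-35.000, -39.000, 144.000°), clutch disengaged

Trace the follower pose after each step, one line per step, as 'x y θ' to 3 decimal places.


step 0: Δleader=(14.000, -25.000, -23.000°), engaged; cmd=(5.500, -76.000, -32.500°) → follower=(32.500, -56.000, 25.500°)
step 1: Δleader=(-21.000, -9.000, -16.000°), engaged; cmd=(-3.250, -28.000, -22.000°) → follower=(29.250, -84.000, 3.500°)
step 2: Δleader=(-5.000, 10.000, -41.000°), engaged; cmd=(0.750, 29.000, -59.500°) → follower=(30.000, -55.000, -56.000°)
step 3: Δleader=(-8.000, -7.000, 12.000°), engaged; cmd=(0.000, -22.000, 20.000°) → follower=(30.000, -77.000, -36.000°)
step 4: Δleader=(-7.000, -15.000, 28.000°), engaged; cmd=(0.250, -46.000, 44.000°) → follower=(30.250, -123.000, 8.000°)
step 5: Δleader=(-2.000, -4.000, 14.000°), disengaged; cmd=(0,0,0) → follower holds at (30.250, -123.000, 8.000°)

32.500 -56.000 25.500
29.250 -84.000 3.500
30.000 -55.000 -56.000
30.000 -77.000 -36.000
30.250 -123.000 8.000
30.250 -123.000 8.000


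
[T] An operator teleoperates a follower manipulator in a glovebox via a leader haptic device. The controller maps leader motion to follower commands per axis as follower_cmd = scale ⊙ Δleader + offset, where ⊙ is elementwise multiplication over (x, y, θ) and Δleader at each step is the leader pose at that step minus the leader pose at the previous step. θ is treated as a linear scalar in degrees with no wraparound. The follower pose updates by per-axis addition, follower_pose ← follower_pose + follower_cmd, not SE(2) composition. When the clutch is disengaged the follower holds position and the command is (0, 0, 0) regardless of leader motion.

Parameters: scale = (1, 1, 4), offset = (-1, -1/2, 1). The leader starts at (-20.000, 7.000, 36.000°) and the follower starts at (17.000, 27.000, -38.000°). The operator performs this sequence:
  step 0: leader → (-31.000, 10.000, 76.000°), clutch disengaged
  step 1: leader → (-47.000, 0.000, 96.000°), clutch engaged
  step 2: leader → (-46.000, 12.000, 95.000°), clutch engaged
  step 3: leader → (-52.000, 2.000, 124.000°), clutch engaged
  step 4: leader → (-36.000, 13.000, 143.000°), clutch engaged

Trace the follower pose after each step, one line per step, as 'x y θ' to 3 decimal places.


17.000 27.000 -38.000
0.000 16.500 43.000
0.000 28.000 40.000
-7.000 17.500 157.000
8.000 28.000 234.000

step 0: Δleader=(-11.000, 3.000, 40.000°), disengaged; cmd=(0,0,0) → follower holds at (17.000, 27.000, -38.000°)
step 1: Δleader=(-16.000, -10.000, 20.000°), engaged; cmd=(-17.000, -10.500, 81.000°) → follower=(0.000, 16.500, 43.000°)
step 2: Δleader=(1.000, 12.000, -1.000°), engaged; cmd=(0.000, 11.500, -3.000°) → follower=(0.000, 28.000, 40.000°)
step 3: Δleader=(-6.000, -10.000, 29.000°), engaged; cmd=(-7.000, -10.500, 117.000°) → follower=(-7.000, 17.500, 157.000°)
step 4: Δleader=(16.000, 11.000, 19.000°), engaged; cmd=(15.000, 10.500, 77.000°) → follower=(8.000, 28.000, 234.000°)


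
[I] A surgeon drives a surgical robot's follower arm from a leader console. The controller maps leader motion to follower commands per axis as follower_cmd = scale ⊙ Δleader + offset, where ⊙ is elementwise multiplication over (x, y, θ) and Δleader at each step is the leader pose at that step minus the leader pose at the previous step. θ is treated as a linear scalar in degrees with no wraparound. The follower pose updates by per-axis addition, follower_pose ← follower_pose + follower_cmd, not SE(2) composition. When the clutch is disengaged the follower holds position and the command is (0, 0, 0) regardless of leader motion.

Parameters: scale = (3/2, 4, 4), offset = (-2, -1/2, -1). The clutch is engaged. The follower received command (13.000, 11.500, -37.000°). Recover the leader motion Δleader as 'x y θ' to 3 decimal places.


10.000 3.000 -9.000

axis x: (13.000 − -2) / (3/2) = 10.000
axis y: (11.500 − -1/2) / (4) = 3.000
axis θ: (-37.000 − -1) / (4) = -9.000


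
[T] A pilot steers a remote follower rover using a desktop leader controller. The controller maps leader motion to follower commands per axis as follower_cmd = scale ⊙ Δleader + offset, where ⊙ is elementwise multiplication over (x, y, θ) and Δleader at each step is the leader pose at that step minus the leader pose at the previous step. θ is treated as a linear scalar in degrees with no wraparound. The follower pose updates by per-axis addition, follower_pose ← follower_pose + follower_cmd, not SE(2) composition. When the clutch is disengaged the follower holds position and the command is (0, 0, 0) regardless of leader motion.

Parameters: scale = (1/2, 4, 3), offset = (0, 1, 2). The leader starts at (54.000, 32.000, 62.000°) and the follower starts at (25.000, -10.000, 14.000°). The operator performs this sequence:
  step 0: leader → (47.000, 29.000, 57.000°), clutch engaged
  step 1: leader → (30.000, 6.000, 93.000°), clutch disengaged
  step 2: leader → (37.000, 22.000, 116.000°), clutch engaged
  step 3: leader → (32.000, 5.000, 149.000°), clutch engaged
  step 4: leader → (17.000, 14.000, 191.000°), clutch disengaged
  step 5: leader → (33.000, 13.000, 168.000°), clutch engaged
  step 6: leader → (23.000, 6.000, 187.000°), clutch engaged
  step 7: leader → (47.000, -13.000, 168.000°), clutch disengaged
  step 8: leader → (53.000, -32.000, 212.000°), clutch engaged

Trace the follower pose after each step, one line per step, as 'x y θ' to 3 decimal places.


step 0: Δleader=(-7.000, -3.000, -5.000°), engaged; cmd=(-3.500, -11.000, -13.000°) → follower=(21.500, -21.000, 1.000°)
step 1: Δleader=(-17.000, -23.000, 36.000°), disengaged; cmd=(0,0,0) → follower holds at (21.500, -21.000, 1.000°)
step 2: Δleader=(7.000, 16.000, 23.000°), engaged; cmd=(3.500, 65.000, 71.000°) → follower=(25.000, 44.000, 72.000°)
step 3: Δleader=(-5.000, -17.000, 33.000°), engaged; cmd=(-2.500, -67.000, 101.000°) → follower=(22.500, -23.000, 173.000°)
step 4: Δleader=(-15.000, 9.000, 42.000°), disengaged; cmd=(0,0,0) → follower holds at (22.500, -23.000, 173.000°)
step 5: Δleader=(16.000, -1.000, -23.000°), engaged; cmd=(8.000, -3.000, -67.000°) → follower=(30.500, -26.000, 106.000°)
step 6: Δleader=(-10.000, -7.000, 19.000°), engaged; cmd=(-5.000, -27.000, 59.000°) → follower=(25.500, -53.000, 165.000°)
step 7: Δleader=(24.000, -19.000, -19.000°), disengaged; cmd=(0,0,0) → follower holds at (25.500, -53.000, 165.000°)
step 8: Δleader=(6.000, -19.000, 44.000°), engaged; cmd=(3.000, -75.000, 134.000°) → follower=(28.500, -128.000, 299.000°)

21.500 -21.000 1.000
21.500 -21.000 1.000
25.000 44.000 72.000
22.500 -23.000 173.000
22.500 -23.000 173.000
30.500 -26.000 106.000
25.500 -53.000 165.000
25.500 -53.000 165.000
28.500 -128.000 299.000


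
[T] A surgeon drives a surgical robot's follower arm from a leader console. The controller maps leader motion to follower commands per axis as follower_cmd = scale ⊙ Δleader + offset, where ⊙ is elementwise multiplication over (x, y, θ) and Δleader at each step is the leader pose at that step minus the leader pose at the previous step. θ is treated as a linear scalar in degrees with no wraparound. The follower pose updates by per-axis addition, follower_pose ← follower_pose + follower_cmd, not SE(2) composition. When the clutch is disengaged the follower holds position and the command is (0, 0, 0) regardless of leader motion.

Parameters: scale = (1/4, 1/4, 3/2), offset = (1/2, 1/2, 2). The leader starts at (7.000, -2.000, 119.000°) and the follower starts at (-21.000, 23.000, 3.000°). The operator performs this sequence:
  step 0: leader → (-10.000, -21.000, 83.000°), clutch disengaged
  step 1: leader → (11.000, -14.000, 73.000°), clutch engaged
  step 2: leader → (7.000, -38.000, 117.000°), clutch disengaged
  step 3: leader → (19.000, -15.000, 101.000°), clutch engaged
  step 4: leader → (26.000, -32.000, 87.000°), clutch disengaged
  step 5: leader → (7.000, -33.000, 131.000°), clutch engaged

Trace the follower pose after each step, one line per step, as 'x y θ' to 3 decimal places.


step 0: Δleader=(-17.000, -19.000, -36.000°), disengaged; cmd=(0,0,0) → follower holds at (-21.000, 23.000, 3.000°)
step 1: Δleader=(21.000, 7.000, -10.000°), engaged; cmd=(5.750, 2.250, -13.000°) → follower=(-15.250, 25.250, -10.000°)
step 2: Δleader=(-4.000, -24.000, 44.000°), disengaged; cmd=(0,0,0) → follower holds at (-15.250, 25.250, -10.000°)
step 3: Δleader=(12.000, 23.000, -16.000°), engaged; cmd=(3.500, 6.250, -22.000°) → follower=(-11.750, 31.500, -32.000°)
step 4: Δleader=(7.000, -17.000, -14.000°), disengaged; cmd=(0,0,0) → follower holds at (-11.750, 31.500, -32.000°)
step 5: Δleader=(-19.000, -1.000, 44.000°), engaged; cmd=(-4.250, 0.250, 68.000°) → follower=(-16.000, 31.750, 36.000°)

-21.000 23.000 3.000
-15.250 25.250 -10.000
-15.250 25.250 -10.000
-11.750 31.500 -32.000
-11.750 31.500 -32.000
-16.000 31.750 36.000


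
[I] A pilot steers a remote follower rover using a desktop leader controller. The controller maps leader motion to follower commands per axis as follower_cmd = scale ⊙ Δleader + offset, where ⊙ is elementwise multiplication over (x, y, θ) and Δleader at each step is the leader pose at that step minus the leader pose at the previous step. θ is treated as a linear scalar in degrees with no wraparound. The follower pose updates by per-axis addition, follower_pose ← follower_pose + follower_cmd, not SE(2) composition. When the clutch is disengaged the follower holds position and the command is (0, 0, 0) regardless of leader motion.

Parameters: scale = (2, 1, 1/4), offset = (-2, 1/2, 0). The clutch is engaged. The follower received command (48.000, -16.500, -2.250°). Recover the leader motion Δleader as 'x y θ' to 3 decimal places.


axis x: (48.000 − -2) / (2) = 25.000
axis y: (-16.500 − 1/2) / (1) = -17.000
axis θ: (-2.250 − 0) / (1/4) = -9.000

25.000 -17.000 -9.000


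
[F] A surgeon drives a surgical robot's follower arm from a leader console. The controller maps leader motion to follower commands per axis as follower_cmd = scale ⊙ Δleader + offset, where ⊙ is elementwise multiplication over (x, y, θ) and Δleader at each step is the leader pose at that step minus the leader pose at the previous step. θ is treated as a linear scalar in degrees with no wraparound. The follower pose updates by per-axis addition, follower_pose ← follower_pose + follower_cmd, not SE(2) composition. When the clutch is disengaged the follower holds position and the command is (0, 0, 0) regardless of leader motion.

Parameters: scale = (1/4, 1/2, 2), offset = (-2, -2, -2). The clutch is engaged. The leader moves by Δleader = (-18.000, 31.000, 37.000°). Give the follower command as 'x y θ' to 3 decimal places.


axis x: 1/4·-18.000 + -2 = -6.500
axis y: 1/2·31.000 + -2 = 13.500
axis θ: 2·37.000 + -2 = 72.000

-6.500 13.500 72.000


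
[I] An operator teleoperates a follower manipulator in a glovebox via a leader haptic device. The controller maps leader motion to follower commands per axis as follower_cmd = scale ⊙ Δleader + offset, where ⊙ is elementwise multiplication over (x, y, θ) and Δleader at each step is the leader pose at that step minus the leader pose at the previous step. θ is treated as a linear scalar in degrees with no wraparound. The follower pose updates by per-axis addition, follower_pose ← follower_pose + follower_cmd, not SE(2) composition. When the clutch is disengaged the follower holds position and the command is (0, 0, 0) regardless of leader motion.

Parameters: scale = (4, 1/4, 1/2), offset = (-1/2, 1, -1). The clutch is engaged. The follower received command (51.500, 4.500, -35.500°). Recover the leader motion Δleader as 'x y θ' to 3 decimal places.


axis x: (51.500 − -1/2) / (4) = 13.000
axis y: (4.500 − 1) / (1/4) = 14.000
axis θ: (-35.500 − -1) / (1/2) = -69.000

13.000 14.000 -69.000


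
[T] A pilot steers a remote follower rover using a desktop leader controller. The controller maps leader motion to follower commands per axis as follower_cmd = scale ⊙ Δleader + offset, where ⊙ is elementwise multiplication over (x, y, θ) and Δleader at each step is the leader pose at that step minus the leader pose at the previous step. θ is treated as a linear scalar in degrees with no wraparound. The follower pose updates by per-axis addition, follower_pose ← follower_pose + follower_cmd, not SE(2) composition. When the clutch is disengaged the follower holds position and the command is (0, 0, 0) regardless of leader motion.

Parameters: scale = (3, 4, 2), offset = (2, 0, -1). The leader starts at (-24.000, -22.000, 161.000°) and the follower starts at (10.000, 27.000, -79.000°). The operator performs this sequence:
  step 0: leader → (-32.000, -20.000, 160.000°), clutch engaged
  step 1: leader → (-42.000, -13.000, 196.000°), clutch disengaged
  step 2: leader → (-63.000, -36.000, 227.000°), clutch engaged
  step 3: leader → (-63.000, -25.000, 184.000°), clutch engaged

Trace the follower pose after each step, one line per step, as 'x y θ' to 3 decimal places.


-12.000 35.000 -82.000
-12.000 35.000 -82.000
-73.000 -57.000 -21.000
-71.000 -13.000 -108.000

step 0: Δleader=(-8.000, 2.000, -1.000°), engaged; cmd=(-22.000, 8.000, -3.000°) → follower=(-12.000, 35.000, -82.000°)
step 1: Δleader=(-10.000, 7.000, 36.000°), disengaged; cmd=(0,0,0) → follower holds at (-12.000, 35.000, -82.000°)
step 2: Δleader=(-21.000, -23.000, 31.000°), engaged; cmd=(-61.000, -92.000, 61.000°) → follower=(-73.000, -57.000, -21.000°)
step 3: Δleader=(0.000, 11.000, -43.000°), engaged; cmd=(2.000, 44.000, -87.000°) → follower=(-71.000, -13.000, -108.000°)


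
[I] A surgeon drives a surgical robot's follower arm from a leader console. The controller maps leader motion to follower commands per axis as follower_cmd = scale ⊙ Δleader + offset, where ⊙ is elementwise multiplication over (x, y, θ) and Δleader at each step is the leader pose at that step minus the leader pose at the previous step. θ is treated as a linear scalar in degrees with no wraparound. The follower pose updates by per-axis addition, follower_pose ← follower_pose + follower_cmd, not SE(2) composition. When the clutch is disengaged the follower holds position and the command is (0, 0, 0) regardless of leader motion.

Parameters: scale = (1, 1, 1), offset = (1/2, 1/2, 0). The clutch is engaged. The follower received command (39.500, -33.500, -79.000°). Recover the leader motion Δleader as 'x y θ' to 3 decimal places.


39.000 -34.000 -79.000

axis x: (39.500 − 1/2) / (1) = 39.000
axis y: (-33.500 − 1/2) / (1) = -34.000
axis θ: (-79.000 − 0) / (1) = -79.000


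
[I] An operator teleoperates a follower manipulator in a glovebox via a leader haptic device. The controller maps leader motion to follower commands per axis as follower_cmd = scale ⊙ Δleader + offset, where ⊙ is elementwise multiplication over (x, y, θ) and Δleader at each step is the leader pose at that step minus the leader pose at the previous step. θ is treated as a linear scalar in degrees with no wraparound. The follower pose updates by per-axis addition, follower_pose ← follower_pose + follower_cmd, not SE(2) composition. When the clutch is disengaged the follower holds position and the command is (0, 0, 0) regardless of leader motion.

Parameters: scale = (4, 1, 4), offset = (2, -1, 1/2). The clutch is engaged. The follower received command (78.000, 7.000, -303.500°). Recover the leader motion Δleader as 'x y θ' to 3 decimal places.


19.000 8.000 -76.000

axis x: (78.000 − 2) / (4) = 19.000
axis y: (7.000 − -1) / (1) = 8.000
axis θ: (-303.500 − 1/2) / (4) = -76.000


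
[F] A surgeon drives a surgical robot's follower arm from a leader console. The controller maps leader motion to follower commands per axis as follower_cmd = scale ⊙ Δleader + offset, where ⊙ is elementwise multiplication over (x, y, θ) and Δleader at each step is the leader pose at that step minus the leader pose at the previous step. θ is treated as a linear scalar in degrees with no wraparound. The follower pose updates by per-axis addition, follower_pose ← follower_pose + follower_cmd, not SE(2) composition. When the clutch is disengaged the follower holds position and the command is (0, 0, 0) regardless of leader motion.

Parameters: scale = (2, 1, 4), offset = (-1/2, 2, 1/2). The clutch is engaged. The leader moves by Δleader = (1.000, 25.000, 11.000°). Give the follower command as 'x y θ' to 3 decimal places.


1.500 27.000 44.500

axis x: 2·1.000 + -1/2 = 1.500
axis y: 1·25.000 + 2 = 27.000
axis θ: 4·11.000 + 1/2 = 44.500


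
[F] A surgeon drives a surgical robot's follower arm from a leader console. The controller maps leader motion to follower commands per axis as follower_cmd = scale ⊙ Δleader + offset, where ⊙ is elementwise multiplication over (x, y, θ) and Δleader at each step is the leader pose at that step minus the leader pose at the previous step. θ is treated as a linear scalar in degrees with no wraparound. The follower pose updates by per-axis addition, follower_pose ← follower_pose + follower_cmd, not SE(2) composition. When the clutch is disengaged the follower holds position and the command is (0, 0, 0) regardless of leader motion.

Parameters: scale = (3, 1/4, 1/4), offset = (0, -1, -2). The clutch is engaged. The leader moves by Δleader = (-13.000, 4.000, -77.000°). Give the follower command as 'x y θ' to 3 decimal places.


axis x: 3·-13.000 + 0 = -39.000
axis y: 1/4·4.000 + -1 = 0.000
axis θ: 1/4·-77.000 + -2 = -21.250

-39.000 0.000 -21.250


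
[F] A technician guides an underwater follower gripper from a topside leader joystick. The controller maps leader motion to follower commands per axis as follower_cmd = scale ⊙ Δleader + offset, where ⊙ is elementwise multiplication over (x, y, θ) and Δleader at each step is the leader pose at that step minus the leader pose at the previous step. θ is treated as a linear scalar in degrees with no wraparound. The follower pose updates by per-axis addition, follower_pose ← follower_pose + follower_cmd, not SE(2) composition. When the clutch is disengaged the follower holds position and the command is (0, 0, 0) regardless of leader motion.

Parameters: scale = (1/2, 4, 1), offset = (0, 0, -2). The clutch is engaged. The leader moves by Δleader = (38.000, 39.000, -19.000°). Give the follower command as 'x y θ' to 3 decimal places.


axis x: 1/2·38.000 + 0 = 19.000
axis y: 4·39.000 + 0 = 156.000
axis θ: 1·-19.000 + -2 = -21.000

19.000 156.000 -21.000


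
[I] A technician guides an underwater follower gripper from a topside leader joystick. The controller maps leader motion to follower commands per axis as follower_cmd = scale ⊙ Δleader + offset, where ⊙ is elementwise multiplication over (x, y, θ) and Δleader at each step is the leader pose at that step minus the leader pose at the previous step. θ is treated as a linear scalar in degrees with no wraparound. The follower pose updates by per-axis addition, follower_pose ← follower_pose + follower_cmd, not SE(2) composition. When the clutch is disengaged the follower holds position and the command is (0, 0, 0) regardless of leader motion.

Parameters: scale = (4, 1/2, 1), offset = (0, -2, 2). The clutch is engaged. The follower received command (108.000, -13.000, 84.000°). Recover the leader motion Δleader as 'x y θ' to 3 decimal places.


27.000 -22.000 82.000

axis x: (108.000 − 0) / (4) = 27.000
axis y: (-13.000 − -2) / (1/2) = -22.000
axis θ: (84.000 − 2) / (1) = 82.000


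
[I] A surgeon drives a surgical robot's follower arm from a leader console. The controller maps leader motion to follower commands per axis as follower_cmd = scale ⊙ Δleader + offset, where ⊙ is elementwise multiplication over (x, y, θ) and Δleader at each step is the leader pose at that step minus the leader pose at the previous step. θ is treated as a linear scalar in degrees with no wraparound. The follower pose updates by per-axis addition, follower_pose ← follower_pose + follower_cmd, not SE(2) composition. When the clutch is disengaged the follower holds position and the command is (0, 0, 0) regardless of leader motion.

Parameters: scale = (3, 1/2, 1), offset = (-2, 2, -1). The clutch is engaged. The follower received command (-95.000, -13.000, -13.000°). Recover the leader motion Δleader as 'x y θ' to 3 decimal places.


-31.000 -30.000 -12.000

axis x: (-95.000 − -2) / (3) = -31.000
axis y: (-13.000 − 2) / (1/2) = -30.000
axis θ: (-13.000 − -1) / (1) = -12.000


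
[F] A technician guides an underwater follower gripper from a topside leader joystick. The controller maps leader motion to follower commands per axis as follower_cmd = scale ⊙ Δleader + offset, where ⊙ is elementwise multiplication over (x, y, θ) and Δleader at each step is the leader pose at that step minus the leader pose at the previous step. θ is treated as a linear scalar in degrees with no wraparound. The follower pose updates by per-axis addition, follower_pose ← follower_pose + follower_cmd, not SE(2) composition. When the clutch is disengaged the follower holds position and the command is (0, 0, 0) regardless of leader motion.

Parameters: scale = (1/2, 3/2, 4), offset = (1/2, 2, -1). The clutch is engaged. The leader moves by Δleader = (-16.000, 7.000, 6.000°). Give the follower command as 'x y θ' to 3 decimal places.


axis x: 1/2·-16.000 + 1/2 = -7.500
axis y: 3/2·7.000 + 2 = 12.500
axis θ: 4·6.000 + -1 = 23.000

-7.500 12.500 23.000


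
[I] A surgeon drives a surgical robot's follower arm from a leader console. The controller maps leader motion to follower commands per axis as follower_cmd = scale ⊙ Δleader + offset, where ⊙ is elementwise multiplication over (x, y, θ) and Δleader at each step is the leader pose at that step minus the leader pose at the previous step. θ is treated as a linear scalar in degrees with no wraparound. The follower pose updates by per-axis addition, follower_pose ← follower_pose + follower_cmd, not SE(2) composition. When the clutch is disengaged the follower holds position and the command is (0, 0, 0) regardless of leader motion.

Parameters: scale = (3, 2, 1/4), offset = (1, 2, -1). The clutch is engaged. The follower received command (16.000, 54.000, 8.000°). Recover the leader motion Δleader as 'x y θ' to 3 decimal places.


axis x: (16.000 − 1) / (3) = 5.000
axis y: (54.000 − 2) / (2) = 26.000
axis θ: (8.000 − -1) / (1/4) = 36.000

5.000 26.000 36.000


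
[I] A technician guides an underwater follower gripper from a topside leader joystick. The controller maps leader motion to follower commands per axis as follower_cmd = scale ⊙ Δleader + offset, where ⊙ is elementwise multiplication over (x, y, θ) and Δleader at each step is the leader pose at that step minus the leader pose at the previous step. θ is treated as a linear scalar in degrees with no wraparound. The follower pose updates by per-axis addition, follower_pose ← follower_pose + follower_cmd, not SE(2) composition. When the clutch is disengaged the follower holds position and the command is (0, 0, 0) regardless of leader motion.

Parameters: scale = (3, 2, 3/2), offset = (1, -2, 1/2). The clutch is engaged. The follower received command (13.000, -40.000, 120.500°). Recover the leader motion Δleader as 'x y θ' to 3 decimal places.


4.000 -19.000 80.000

axis x: (13.000 − 1) / (3) = 4.000
axis y: (-40.000 − -2) / (2) = -19.000
axis θ: (120.500 − 1/2) / (3/2) = 80.000


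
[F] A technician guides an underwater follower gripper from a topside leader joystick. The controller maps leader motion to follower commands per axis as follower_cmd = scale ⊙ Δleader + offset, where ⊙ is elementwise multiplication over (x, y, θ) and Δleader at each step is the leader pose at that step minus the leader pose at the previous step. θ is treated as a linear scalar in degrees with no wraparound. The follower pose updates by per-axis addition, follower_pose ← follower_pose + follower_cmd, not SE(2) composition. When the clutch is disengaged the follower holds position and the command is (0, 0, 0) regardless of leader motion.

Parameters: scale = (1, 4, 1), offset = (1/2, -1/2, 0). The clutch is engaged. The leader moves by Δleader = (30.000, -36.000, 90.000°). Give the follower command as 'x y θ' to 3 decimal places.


30.500 -144.500 90.000

axis x: 1·30.000 + 1/2 = 30.500
axis y: 4·-36.000 + -1/2 = -144.500
axis θ: 1·90.000 + 0 = 90.000


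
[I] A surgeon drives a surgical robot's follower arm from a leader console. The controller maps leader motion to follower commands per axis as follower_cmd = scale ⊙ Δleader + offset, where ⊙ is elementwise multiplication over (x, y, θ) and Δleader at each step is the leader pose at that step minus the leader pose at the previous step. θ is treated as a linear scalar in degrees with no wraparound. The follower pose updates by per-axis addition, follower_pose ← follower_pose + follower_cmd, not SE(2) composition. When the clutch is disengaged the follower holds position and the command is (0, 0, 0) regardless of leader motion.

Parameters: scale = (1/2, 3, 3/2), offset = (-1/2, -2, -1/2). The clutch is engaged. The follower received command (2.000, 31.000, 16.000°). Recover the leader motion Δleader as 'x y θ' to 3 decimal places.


axis x: (2.000 − -1/2) / (1/2) = 5.000
axis y: (31.000 − -2) / (3) = 11.000
axis θ: (16.000 − -1/2) / (3/2) = 11.000

5.000 11.000 11.000


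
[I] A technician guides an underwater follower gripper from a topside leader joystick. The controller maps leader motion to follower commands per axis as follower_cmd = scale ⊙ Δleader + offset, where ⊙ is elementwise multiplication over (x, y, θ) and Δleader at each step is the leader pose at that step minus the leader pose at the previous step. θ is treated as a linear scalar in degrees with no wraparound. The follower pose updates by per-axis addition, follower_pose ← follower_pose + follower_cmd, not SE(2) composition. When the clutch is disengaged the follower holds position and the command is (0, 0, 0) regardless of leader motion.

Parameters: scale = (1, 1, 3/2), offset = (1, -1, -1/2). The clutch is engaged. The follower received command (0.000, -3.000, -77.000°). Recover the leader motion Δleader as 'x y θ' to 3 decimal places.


axis x: (0.000 − 1) / (1) = -1.000
axis y: (-3.000 − -1) / (1) = -2.000
axis θ: (-77.000 − -1/2) / (3/2) = -51.000

-1.000 -2.000 -51.000


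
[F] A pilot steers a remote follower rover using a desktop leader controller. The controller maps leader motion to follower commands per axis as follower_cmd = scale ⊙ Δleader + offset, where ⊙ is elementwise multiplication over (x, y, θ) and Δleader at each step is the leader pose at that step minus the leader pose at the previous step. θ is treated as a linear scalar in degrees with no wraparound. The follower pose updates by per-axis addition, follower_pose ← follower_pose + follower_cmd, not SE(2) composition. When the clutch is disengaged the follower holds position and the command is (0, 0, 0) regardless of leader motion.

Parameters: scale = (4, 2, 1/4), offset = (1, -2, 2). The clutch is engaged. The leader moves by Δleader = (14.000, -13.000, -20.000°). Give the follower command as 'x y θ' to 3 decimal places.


axis x: 4·14.000 + 1 = 57.000
axis y: 2·-13.000 + -2 = -28.000
axis θ: 1/4·-20.000 + 2 = -3.000

57.000 -28.000 -3.000


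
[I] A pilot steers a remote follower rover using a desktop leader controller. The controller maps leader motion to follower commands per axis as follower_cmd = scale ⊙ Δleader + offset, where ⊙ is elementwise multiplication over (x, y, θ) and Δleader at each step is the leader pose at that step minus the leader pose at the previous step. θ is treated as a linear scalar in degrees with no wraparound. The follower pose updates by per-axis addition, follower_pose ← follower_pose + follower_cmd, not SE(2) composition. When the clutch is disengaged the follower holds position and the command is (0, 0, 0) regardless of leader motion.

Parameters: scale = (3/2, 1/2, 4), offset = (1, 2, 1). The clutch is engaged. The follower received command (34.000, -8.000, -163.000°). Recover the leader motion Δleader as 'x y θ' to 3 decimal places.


22.000 -20.000 -41.000

axis x: (34.000 − 1) / (3/2) = 22.000
axis y: (-8.000 − 2) / (1/2) = -20.000
axis θ: (-163.000 − 1) / (4) = -41.000


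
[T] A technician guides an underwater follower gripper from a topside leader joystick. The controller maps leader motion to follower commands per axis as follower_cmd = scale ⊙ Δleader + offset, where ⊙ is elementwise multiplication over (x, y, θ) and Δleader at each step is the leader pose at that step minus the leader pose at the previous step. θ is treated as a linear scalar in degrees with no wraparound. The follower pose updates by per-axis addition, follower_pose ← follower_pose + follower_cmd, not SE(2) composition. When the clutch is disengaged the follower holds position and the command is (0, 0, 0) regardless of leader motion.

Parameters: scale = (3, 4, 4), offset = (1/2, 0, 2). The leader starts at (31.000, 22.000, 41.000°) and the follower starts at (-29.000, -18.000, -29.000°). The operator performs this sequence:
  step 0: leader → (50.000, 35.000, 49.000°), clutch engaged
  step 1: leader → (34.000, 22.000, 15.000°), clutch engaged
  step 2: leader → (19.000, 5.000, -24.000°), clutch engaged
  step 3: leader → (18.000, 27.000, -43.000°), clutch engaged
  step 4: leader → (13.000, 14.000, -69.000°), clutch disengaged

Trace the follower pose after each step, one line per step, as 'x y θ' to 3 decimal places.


step 0: Δleader=(19.000, 13.000, 8.000°), engaged; cmd=(57.500, 52.000, 34.000°) → follower=(28.500, 34.000, 5.000°)
step 1: Δleader=(-16.000, -13.000, -34.000°), engaged; cmd=(-47.500, -52.000, -134.000°) → follower=(-19.000, -18.000, -129.000°)
step 2: Δleader=(-15.000, -17.000, -39.000°), engaged; cmd=(-44.500, -68.000, -154.000°) → follower=(-63.500, -86.000, -283.000°)
step 3: Δleader=(-1.000, 22.000, -19.000°), engaged; cmd=(-2.500, 88.000, -74.000°) → follower=(-66.000, 2.000, -357.000°)
step 4: Δleader=(-5.000, -13.000, -26.000°), disengaged; cmd=(0,0,0) → follower holds at (-66.000, 2.000, -357.000°)

28.500 34.000 5.000
-19.000 -18.000 -129.000
-63.500 -86.000 -283.000
-66.000 2.000 -357.000
-66.000 2.000 -357.000


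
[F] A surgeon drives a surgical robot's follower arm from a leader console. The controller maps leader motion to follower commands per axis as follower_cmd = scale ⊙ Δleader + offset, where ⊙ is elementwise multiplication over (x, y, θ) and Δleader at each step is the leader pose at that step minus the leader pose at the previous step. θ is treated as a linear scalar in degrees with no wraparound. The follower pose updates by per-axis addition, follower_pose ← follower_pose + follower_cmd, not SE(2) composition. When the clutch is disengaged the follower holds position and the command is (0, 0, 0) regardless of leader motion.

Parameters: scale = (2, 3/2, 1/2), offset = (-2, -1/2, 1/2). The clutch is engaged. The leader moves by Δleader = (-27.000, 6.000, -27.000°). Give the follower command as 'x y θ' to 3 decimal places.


axis x: 2·-27.000 + -2 = -56.000
axis y: 3/2·6.000 + -1/2 = 8.500
axis θ: 1/2·-27.000 + 1/2 = -13.000

-56.000 8.500 -13.000


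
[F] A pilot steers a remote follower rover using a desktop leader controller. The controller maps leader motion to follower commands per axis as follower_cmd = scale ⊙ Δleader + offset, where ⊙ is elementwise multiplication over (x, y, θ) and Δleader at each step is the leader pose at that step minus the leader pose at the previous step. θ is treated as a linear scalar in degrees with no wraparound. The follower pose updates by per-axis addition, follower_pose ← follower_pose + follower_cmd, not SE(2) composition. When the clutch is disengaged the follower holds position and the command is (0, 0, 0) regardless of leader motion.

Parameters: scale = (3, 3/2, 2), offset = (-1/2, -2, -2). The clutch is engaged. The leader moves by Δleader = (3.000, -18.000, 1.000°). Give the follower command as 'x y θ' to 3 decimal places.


axis x: 3·3.000 + -1/2 = 8.500
axis y: 3/2·-18.000 + -2 = -29.000
axis θ: 2·1.000 + -2 = 0.000

8.500 -29.000 0.000


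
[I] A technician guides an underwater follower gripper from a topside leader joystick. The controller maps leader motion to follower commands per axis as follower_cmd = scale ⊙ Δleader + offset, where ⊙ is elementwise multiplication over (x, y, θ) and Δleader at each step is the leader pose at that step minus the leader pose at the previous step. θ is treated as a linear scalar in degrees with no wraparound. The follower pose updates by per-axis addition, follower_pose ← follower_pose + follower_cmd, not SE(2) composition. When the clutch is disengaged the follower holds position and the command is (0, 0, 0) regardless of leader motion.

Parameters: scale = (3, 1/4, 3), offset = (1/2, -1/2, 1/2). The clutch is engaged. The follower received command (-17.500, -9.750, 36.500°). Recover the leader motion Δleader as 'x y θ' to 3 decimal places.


-6.000 -37.000 12.000

axis x: (-17.500 − 1/2) / (3) = -6.000
axis y: (-9.750 − -1/2) / (1/4) = -37.000
axis θ: (36.500 − 1/2) / (3) = 12.000


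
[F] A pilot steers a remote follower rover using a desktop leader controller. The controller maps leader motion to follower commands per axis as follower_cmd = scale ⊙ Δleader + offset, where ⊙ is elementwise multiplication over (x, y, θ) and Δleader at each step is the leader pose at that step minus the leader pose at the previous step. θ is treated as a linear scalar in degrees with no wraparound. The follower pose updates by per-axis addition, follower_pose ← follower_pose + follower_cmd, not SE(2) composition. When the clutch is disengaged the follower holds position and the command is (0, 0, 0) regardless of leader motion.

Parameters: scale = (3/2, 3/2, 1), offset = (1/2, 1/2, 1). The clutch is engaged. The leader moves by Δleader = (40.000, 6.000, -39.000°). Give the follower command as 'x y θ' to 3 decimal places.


60.500 9.500 -38.000

axis x: 3/2·40.000 + 1/2 = 60.500
axis y: 3/2·6.000 + 1/2 = 9.500
axis θ: 1·-39.000 + 1 = -38.000


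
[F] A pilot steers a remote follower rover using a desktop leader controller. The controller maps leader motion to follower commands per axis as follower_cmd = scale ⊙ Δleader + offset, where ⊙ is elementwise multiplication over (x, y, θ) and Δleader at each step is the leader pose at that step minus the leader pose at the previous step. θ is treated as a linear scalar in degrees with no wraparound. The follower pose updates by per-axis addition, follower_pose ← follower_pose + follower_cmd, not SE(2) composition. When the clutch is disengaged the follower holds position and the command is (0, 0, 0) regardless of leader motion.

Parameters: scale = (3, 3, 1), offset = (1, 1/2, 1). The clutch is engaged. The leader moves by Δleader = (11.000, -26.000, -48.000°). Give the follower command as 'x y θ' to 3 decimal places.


34.000 -77.500 -47.000

axis x: 3·11.000 + 1 = 34.000
axis y: 3·-26.000 + 1/2 = -77.500
axis θ: 1·-48.000 + 1 = -47.000


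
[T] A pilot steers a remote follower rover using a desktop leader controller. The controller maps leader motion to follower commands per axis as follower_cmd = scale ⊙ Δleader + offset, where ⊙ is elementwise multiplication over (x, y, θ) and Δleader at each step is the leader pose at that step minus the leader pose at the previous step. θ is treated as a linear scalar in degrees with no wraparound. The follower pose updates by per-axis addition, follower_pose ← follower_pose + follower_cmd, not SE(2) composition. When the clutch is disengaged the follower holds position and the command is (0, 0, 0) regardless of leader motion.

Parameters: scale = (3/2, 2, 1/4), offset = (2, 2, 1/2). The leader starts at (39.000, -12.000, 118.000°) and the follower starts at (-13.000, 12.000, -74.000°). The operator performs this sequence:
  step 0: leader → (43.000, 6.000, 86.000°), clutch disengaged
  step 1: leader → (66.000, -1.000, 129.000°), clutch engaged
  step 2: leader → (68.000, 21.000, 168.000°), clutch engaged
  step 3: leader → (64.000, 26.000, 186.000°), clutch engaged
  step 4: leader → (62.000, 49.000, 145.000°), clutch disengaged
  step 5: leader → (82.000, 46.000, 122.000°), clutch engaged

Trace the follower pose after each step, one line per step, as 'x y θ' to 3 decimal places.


step 0: Δleader=(4.000, 18.000, -32.000°), disengaged; cmd=(0,0,0) → follower holds at (-13.000, 12.000, -74.000°)
step 1: Δleader=(23.000, -7.000, 43.000°), engaged; cmd=(36.500, -12.000, 11.250°) → follower=(23.500, 0.000, -62.750°)
step 2: Δleader=(2.000, 22.000, 39.000°), engaged; cmd=(5.000, 46.000, 10.250°) → follower=(28.500, 46.000, -52.500°)
step 3: Δleader=(-4.000, 5.000, 18.000°), engaged; cmd=(-4.000, 12.000, 5.000°) → follower=(24.500, 58.000, -47.500°)
step 4: Δleader=(-2.000, 23.000, -41.000°), disengaged; cmd=(0,0,0) → follower holds at (24.500, 58.000, -47.500°)
step 5: Δleader=(20.000, -3.000, -23.000°), engaged; cmd=(32.000, -4.000, -5.250°) → follower=(56.500, 54.000, -52.750°)

-13.000 12.000 -74.000
23.500 0.000 -62.750
28.500 46.000 -52.500
24.500 58.000 -47.500
24.500 58.000 -47.500
56.500 54.000 -52.750
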